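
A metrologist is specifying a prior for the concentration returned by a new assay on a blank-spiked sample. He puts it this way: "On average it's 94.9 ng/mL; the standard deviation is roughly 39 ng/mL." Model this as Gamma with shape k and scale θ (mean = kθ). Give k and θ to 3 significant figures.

k ≈ 5.92, θ ≈ 16

For Gamma(k, scale θ): mean = kθ, variance = kθ², so CV = 1/√k.
CV = SD/mean = 39/94.9 = 0.411, hence k = 1/CV² = 5.92.
Then θ = mean/k = 94.9/5.92 = 16.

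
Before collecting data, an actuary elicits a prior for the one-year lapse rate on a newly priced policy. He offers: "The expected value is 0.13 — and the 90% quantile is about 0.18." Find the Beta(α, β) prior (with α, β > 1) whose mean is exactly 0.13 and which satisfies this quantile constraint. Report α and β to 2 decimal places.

α ≈ 10.26, β ≈ 68.69

With mean 0.13 fixed, write α = 0.13s, β = 0.87s where s = α+β.
Need P(θ < 0.18) = 0.9 under Beta(0.13s, 0.87s). Normal approximation: (q−m)/√(m(1−m)/s) ≈ z_{0.9} = 1.28, so s ≈ 0.13·0.87·(1.28)²/(0.18−0.13)² = 74.3.
At s = 74.3: P(θ<0.18) ≈ 0.894. Adjusting to match 0.9 gives s ≈ 78.96.
So α = 0.13·78.96 ≈ 10.26, β = 0.87·78.96 ≈ 68.69.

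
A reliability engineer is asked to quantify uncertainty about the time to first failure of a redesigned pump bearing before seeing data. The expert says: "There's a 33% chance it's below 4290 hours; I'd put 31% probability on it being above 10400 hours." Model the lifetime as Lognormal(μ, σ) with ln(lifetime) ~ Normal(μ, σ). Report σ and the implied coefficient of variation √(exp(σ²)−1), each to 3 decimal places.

σ ≈ 0.946, CV ≈ 1.204

If T ~ Lognormal(μ,σ) then ln T ~ Normal(μ,σ), so the p-quantile of ln T is μ + z_p·σ.
ln(4290) = 8.364 and ln(10400) = 9.25; z_{0.33} = -0.4399, z_{0.69} = 0.4959.
σ = (9.25 − 8.364)/(0.4959 − (-0.4399)) = 0.946.
μ = 8.364 − (-0.4399)·0.946 = 8.780.
CV = √(exp(σ²)−1) = √(exp(0.8955)−1) = 1.204.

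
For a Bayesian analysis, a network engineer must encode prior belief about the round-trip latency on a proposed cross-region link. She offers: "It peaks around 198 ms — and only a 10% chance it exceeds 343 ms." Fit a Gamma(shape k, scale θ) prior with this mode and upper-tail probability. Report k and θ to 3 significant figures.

k ≈ 7.28, θ ≈ 31.5

Gamma(k,θ) with k>1 has mode (k−1)θ, so θ = 198/(k−1).
Need P(X < 343) = 0.9 with θ tied to k this way. Start at k = 2, θ = 198: P(X<343) ≈ 0.517.
Too low — raise k to concentrate. Iterating converges to k ≈ 7.28.
Then θ = 198/(7.28−1) ≈ 31.5.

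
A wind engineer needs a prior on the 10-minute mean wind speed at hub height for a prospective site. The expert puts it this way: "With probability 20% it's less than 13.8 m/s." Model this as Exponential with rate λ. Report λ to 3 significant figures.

λ ≈ 0.0162

P(T < 13.8) = 1 − e^(−λ·13.8) = 0.2, so λ = −ln(1−0.2)/13.8 = −ln(0.8)/13.8 = 0.0162.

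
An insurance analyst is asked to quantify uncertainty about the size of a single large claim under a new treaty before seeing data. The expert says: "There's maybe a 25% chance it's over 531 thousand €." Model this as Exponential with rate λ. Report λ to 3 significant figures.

P(T > 531.0) = e^(−λ·531.0) = 0.25, so λ = −ln(0.25)/531.0 = 0.00261.

λ ≈ 0.00261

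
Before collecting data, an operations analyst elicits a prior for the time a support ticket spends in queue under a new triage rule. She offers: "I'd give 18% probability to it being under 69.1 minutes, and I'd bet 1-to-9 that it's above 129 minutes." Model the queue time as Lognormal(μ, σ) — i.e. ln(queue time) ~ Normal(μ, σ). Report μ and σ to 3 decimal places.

μ ≈ 4.496, σ ≈ 0.284

If T ~ Lognormal(μ,σ) then ln T ~ Normal(μ,σ), so the p-quantile of ln T is μ + z_p·σ.
ln(69.1) = 4.236 and ln(129) = 4.86; z_{0.18} = -0.9154, z_{0.9} = 1.282.
σ = (4.86 − 4.236)/(1.282 − (-0.9154)) = 0.284.
μ = 4.236 − (-0.9154)·0.284 = 4.496.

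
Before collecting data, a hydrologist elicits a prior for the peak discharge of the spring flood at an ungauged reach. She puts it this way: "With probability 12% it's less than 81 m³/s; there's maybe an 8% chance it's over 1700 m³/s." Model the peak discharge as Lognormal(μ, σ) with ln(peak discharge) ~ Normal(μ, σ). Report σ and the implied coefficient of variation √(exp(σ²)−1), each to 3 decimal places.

σ ≈ 1.180, CV ≈ 1.739

If T ~ Lognormal(μ,σ) then ln T ~ Normal(μ,σ), so the p-quantile of ln T is μ + z_p·σ.
ln(81) = 4.394 and ln(1700) = 7.438; z_{0.12} = -1.175, z_{0.92} = 1.405.
σ = (7.438 − 4.394)/(1.405 − (-1.175)) = 1.180.
μ = 4.394 − (-1.175)·1.180 = 5.781.
CV = √(exp(σ²)−1) = √(exp(1.3919)−1) = 1.739.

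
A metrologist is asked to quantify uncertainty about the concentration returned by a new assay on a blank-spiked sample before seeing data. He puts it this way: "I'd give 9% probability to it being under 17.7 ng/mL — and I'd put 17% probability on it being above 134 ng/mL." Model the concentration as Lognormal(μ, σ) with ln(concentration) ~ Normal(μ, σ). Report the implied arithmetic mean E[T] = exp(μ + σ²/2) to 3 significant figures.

If T ~ Lognormal(μ,σ) then ln T ~ Normal(μ,σ), so the p-quantile of ln T is μ + z_p·σ.
ln(17.7) = 2.874 and ln(134) = 4.898; z_{0.09} = -1.341, z_{0.83} = 0.9542.
σ = (4.898 − 2.874)/(0.9542 − (-1.341)) = 0.882.
μ = 2.874 − (-1.341)·0.882 = 4.056.
E[T] = exp(μ + σ²/2) = exp(4.056 + 0.3890) = 85.2 ng/mL.

E[T] ≈ 85.2 ng/mL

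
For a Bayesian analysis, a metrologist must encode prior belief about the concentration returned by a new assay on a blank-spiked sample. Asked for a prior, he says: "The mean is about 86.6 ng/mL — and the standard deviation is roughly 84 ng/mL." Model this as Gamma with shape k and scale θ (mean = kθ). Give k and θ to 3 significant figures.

For Gamma(k, scale θ): mean = kθ, variance = kθ², so CV = 1/√k.
CV = SD/mean = 84/86.6 = 0.97, hence k = 1/CV² = 1.06.
Then θ = mean/k = 86.6/1.06 = 81.5.

k ≈ 1.06, θ ≈ 81.5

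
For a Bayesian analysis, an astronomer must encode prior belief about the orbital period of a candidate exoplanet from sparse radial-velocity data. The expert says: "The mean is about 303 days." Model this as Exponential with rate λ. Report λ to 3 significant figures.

λ ≈ 0.0033

Exponential mean = 1/λ, so λ = 1/303.0 = 0.0033.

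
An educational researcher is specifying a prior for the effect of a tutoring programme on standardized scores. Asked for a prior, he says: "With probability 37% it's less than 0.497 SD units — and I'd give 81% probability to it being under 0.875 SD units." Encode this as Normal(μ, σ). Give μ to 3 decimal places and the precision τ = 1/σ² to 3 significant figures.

The p-quantile of Normal(μ,σ) is μ + z_p·σ, with z_{0.37} = -0.3319 and z_{0.81} = 0.8779.
Eliminate σ: μ = (z₂·x₁ − z₁·x₂)/(z₂ − z₁) = (0.8779·0.497 − (-0.3319)·0.875)/1.21 = 0.601.
Then σ = (x₂ − x₁)/(z₂ − z₁) = (0.875 − 0.497)/1.21 = 0.312.
Precision τ = 1/σ² = 1/0.3125² = 10.2.

μ = 0.601, τ = 10.2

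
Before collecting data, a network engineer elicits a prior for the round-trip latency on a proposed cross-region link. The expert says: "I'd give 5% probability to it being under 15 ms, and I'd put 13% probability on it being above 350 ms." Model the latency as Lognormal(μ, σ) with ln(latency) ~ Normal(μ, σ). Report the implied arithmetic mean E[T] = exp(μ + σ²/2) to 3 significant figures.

E[T] ≈ 186 ms

If T ~ Lognormal(μ,σ) then ln T ~ Normal(μ,σ), so the p-quantile of ln T is μ + z_p·σ.
ln(15) = 2.708 and ln(350) = 5.858; z_{0.05} = -1.645, z_{0.87} = 1.126.
σ = (5.858 − 2.708)/(1.126 − (-1.645)) = 1.137.
μ = 2.708 − (-1.645)·1.137 = 4.578.
E[T] = exp(μ + σ²/2) = exp(4.578 + 0.6460) = 186 ms.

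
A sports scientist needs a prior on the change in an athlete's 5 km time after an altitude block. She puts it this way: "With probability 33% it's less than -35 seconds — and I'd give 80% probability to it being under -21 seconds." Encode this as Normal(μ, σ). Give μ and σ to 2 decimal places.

The p-quantile of Normal(μ,σ) is μ + z_p·σ, with z_{0.33} = -0.4399 and z_{0.8} = 0.8416.
Eliminate σ: μ = (z₂·x₁ − z₁·x₂)/(z₂ − z₁) = (0.8416·-35 − (-0.4399)·-21)/1.282 = -30.19.
Then σ = (x₂ − x₁)/(z₂ − z₁) = (-21 − -35)/1.282 = 10.92.

μ = -30.19, σ = 10.92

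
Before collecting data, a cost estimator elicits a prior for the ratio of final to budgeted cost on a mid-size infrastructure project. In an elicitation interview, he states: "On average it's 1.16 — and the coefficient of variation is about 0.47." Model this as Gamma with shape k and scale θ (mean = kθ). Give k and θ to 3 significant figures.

For Gamma(k, scale θ): mean = kθ, variance = kθ², so CV = 1/√k.
CV = 0.47, hence k = 1/CV² = 4.53.
Then θ = mean/k = 1.16/4.53 = 0.256.

k ≈ 4.53, θ ≈ 0.256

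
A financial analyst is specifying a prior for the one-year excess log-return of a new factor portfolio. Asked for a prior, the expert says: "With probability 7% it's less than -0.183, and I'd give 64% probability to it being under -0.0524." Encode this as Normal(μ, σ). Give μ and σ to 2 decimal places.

For Normal(μ,σ), the p-quantile is μ + z_p·σ. Here z_{0.07} = -1.476, z_{0.64} = 0.3585.
So -0.183 = μ − 1.476σ and -0.0524 = μ + 0.3585σ.
Subtracting: σ = (-0.0524 − -0.183)/(0.3585 − (-1.476)) = 0.07.
Then μ = -0.183 − (-1.476)·0.07 = -0.08.

μ = -0.08, σ = 0.07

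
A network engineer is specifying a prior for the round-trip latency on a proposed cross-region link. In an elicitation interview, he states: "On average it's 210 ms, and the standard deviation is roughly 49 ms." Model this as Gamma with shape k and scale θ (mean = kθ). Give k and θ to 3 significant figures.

For Gamma(k, scale θ): mean = kθ, variance = kθ², so CV = 1/√k.
CV = SD/mean = 49/210 = 0.2333, hence k = 1/CV² = 18.4.
Then θ = mean/k = 210/18.4 = 11.4.

k ≈ 18.4, θ ≈ 11.4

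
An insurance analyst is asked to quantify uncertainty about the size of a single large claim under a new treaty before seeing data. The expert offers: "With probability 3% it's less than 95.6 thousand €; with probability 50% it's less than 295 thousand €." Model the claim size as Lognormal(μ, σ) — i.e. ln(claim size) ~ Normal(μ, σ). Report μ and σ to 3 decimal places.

If T ~ Lognormal(μ,σ) then ln T ~ Normal(μ,σ), so the p-quantile of ln T is μ + z_p·σ.
ln(95.6) = 4.56 and ln(295) = 5.687; z_{0.03} = -1.881, z_{0.5} = 0.
σ = (5.687 − 4.56)/(0 − (-1.881)) = 0.599.
μ = 4.56 − (-1.881)·0.599 = 5.687.

μ ≈ 5.687, σ ≈ 0.599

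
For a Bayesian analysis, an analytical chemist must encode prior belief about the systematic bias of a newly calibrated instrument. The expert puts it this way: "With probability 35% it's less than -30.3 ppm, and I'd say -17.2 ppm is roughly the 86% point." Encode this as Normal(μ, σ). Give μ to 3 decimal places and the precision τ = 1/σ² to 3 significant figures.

For Normal(μ,σ), the p-quantile is μ + z_p·σ. Here z_{0.35} = -0.3853, z_{0.86} = 1.08.
So -30.3 = μ − 0.3853σ and -17.2 = μ + 1.08σ.
Subtracting: σ = (-17.2 − -30.3)/(1.08 − (-0.3853)) = 8.938.
Then μ = -30.3 − (-0.3853)·8.938 = -26.856.
Precision τ = 1/σ² = 1/8.938² = 0.0125.

μ = -26.856, τ = 0.0125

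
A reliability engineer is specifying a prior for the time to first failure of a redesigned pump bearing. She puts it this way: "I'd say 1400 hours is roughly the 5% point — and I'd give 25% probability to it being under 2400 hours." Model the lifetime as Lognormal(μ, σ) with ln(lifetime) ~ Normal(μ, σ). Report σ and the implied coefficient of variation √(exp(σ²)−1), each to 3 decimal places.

σ ≈ 0.555, CV ≈ 0.601

If T ~ Lognormal(μ,σ) then ln T ~ Normal(μ,σ), so the p-quantile of ln T is μ + z_p·σ.
ln(1400) = 7.244 and ln(2400) = 7.783; z_{0.05} = -1.645, z_{0.25} = -0.6745.
σ = (7.783 − 7.244)/(-0.6745 − (-1.645)) = 0.555.
μ = 7.244 − (-1.645)·0.555 = 8.158.
CV = √(exp(σ²)−1) = √(exp(0.3085)−1) = 0.601.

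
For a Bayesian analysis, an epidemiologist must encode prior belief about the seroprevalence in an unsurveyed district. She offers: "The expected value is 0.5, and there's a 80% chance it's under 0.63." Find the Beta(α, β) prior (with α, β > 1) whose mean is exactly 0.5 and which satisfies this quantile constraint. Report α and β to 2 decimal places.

α ≈ 5.30, β ≈ 5.30

With mean 0.5 fixed, write α = 0.5s, β = 0.5s where s = α+β.
Need P(θ < 0.63) = 0.8 under Beta(0.5s, 0.5s). Normal approximation: (q−m)/√(m(1−m)/s) ≈ z_{0.8} = 0.842, so s ≈ 0.5·0.5·(0.842)²/(0.63−0.5)² = 10.5.
At s = 10.5: P(θ<0.63) ≈ 0.799. Adjusting to match 0.8 gives s ≈ 10.60.
So α = 0.5·10.60 ≈ 5.30, β = 0.5·10.60 ≈ 5.30.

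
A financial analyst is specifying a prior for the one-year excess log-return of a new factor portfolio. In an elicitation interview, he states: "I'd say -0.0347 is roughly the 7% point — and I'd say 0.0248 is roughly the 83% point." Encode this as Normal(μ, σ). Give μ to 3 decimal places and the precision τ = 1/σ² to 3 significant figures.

μ = 0.001, τ = 1670

The p-quantile of Normal(μ,σ) is μ + z_p·σ, with z_{0.07} = -1.476 and z_{0.83} = 0.9542.
Eliminate σ: μ = (z₂·x₁ − z₁·x₂)/(z₂ − z₁) = (0.9542·-0.0347 − (-1.476)·0.0248)/2.43 = 0.001.
Then σ = (x₂ − x₁)/(z₂ − z₁) = (0.0248 − -0.0347)/2.43 = 0.024.
Precision τ = 1/σ² = 1/0.02449² = 1670.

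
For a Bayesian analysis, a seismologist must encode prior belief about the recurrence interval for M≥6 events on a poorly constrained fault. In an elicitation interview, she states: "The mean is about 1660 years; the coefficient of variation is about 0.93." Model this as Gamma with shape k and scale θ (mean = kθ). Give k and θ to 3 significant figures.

For Gamma(k, scale θ): mean = kθ, variance = kθ², so CV = 1/√k.
CV = 0.93, hence k = 1/CV² = 1.16.
Then θ = mean/k = 1660/1.16 = 1440.

k ≈ 1.16, θ ≈ 1440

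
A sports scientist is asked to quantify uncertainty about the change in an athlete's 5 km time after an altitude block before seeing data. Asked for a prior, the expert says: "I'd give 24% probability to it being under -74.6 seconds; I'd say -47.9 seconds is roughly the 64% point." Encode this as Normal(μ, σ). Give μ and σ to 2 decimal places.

μ = -56.89, σ = 25.08

The p-quantile of Normal(μ,σ) is μ + z_p·σ, with z_{0.24} = -0.7063 and z_{0.64} = 0.3585.
Eliminate σ: μ = (z₂·x₁ − z₁·x₂)/(z₂ − z₁) = (0.3585·-74.6 − (-0.7063)·-47.9)/1.065 = -56.89.
Then σ = (x₂ − x₁)/(z₂ − z₁) = (-47.9 − -74.6)/1.065 = 25.08.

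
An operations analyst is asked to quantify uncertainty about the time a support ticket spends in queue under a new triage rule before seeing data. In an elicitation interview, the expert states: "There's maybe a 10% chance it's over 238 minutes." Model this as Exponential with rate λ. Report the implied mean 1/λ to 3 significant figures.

P(T > 238.0) = e^(−λ·238.0) = 0.1, so λ = −ln(0.1)/238.0 = 0.00967.
Mean = 1/λ = 103 minutes.

mean ≈ 103 minutes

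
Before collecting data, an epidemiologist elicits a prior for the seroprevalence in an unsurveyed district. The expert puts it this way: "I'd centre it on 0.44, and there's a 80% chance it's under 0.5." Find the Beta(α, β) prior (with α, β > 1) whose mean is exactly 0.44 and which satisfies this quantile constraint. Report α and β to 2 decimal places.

With mean 0.44 fixed, write α = 0.44s, β = 0.56s where s = α+β.
Need P(θ < 0.5) = 0.8 under Beta(0.44s, 0.56s). Normal approximation: (q−m)/√(m(1−m)/s) ≈ z_{0.8} = 0.842, so s ≈ 0.44·0.56·(0.842)²/(0.5−0.44)² = 48.5.
At s = 48.5: P(θ<0.5) ≈ 0.801. Adjusting to match 0.8 gives s ≈ 48.22.
So α = 0.44·48.22 ≈ 21.22, β = 0.56·48.22 ≈ 27.01.

α ≈ 21.22, β ≈ 27.01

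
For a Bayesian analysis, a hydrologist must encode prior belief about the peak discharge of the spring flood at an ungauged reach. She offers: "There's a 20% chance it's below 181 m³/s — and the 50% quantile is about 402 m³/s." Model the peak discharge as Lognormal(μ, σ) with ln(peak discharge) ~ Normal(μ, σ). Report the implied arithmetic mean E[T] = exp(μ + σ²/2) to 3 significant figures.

E[T] ≈ 630 m³/s

If T ~ Lognormal(μ,σ) then ln T ~ Normal(μ,σ), so the p-quantile of ln T is μ + z_p·σ.
ln(181) = 5.198 and ln(402) = 5.996; z_{0.2} = -0.8416, z_{0.5} = 0.
σ = (5.996 − 5.198)/(0 − (-0.8416)) = 0.948.
μ = 5.198 − (-0.8416)·0.948 = 5.996.
E[T] = exp(μ + σ²/2) = exp(5.996 + 0.4495) = 630 m³/s.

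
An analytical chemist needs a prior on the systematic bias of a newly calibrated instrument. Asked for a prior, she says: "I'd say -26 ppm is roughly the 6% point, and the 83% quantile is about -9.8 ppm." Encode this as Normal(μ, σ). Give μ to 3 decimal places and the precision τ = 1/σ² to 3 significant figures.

For Normal(μ,σ), the p-quantile is μ + z_p·σ. Here z_{0.06} = -1.555, z_{0.83} = 0.9542.
So -26 = μ − 1.555σ and -9.8 = μ + 0.9542σ.
Subtracting: σ = (-9.8 − -26)/(0.9542 − (-1.555)) = 6.457.
Then μ = -26 − (-1.555)·6.457 = -15.961.
Precision τ = 1/σ² = 1/6.457² = 0.024.

μ = -15.961, τ = 0.024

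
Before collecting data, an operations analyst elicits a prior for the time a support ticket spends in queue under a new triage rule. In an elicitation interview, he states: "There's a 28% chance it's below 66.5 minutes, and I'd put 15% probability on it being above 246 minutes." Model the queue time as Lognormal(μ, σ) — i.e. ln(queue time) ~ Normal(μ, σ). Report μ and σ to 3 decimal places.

If T ~ Lognormal(μ,σ) then ln T ~ Normal(μ,σ), so the p-quantile of ln T is μ + z_p·σ.
ln(66.5) = 4.197 and ln(246) = 5.505; z_{0.28} = -0.5828, z_{0.85} = 1.036.
σ = (5.505 − 4.197)/(1.036 − (-0.5828)) = 0.808.
μ = 4.197 − (-0.5828)·0.808 = 4.668.

μ ≈ 4.668, σ ≈ 0.808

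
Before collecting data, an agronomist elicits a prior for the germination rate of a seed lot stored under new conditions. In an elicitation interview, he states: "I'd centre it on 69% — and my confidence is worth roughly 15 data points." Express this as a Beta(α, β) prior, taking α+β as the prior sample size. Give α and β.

α = 10.35, β = 4.65

Under the effective-sample-size interpretation, Beta(α, β) has prior mean α/(α+β) and prior sample size α+β.
So α+β = 15 and α/(α+β) = 0.69, giving α = 0.69·15 = 10.35 and β = 15 − 10.35 = 4.65.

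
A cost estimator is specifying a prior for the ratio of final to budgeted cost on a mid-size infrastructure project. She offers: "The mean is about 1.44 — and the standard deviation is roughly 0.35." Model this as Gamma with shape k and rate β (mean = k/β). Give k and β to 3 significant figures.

For Gamma(k, rate β): mean = k/β, variance = k/β², so CV = 1/√k.
CV = SD/mean = 0.35/1.44 = 0.2431, hence k = 1/CV² = 16.9.
Then β = k/mean = 16.9/1.44 = 11.8.

k ≈ 16.9, β ≈ 11.8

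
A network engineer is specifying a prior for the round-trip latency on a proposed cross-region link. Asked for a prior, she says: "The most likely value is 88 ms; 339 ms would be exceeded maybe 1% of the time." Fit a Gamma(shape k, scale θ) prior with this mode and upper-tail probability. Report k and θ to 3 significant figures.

Gamma(k,θ) with k>1 has mode (k−1)θ, so θ = 88/(k−1).
Need P(X < 339) = 0.99 with θ tied to k this way. Start at k = 2, θ = 88: P(X<339) ≈ 0.897.
Too low — raise k to concentrate. Iterating converges to k ≈ 3.32.
Then θ = 88/(3.32−1) ≈ 37.9.

k ≈ 3.32, θ ≈ 37.9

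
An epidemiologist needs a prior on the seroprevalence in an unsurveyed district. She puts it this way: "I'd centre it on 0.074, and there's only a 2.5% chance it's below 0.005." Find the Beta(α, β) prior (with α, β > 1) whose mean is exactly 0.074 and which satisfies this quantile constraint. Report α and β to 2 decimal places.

With mean 0.074 fixed, write α = 0.074s, β = 0.926s where s = α+β.
Need P(θ < 0.005) = 0.025 under Beta(0.074s, 0.926s). Normal approximation: (q−m)/√(m(1−m)/s) ≈ z_{0.025} = -1.96, so s ≈ 0.074·0.926·(-1.96)²/(0.005−0.074)² = 55.3.
At s = 55.3: P(θ<0.005) ≈ 0.000. Adjusting to match 0.025 gives s ≈ 19.12.
So α = 0.074·19.12 ≈ 1.41, β = 0.926·19.12 ≈ 17.70.

α ≈ 1.41, β ≈ 17.70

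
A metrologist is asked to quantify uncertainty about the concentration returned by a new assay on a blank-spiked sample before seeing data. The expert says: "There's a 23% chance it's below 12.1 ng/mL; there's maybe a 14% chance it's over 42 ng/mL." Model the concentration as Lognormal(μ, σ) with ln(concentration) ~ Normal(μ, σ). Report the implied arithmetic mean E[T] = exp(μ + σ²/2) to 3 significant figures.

If T ~ Lognormal(μ,σ) then ln T ~ Normal(μ,σ), so the p-quantile of ln T is μ + z_p·σ.
ln(12.1) = 2.493 and ln(42) = 3.738; z_{0.23} = -0.7388, z_{0.86} = 1.08.
σ = (3.738 − 2.493)/(1.08 − (-0.7388)) = 0.684.
μ = 2.493 − (-0.7388)·0.684 = 2.999.
E[T] = exp(μ + σ²/2) = exp(2.999 + 0.2340) = 25.3 ng/mL.

E[T] ≈ 25.3 ng/mL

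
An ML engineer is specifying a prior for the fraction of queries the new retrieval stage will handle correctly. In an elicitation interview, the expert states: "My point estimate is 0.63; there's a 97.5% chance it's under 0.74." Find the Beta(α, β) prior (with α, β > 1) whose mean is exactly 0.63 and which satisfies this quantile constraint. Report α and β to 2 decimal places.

With mean 0.63 fixed, write α = 0.63s, β = 0.37s where s = α+β.
Need P(θ < 0.74) = 0.975 under Beta(0.63s, 0.37s). Normal approximation: (q−m)/√(m(1−m)/s) ≈ z_{0.975} = 1.96, so s ≈ 0.63·0.37·(1.96)²/(0.74−0.63)² = 74.0.
At s = 74.0: P(θ<0.74) ≈ 0.980. Adjusting to match 0.975 gives s ≈ 67.86.
So α = 0.63·67.86 ≈ 42.75, β = 0.37·67.86 ≈ 25.11.

α ≈ 42.75, β ≈ 25.11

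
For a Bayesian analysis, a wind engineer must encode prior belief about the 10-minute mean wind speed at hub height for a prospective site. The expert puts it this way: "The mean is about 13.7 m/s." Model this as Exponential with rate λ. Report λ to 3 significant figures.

λ ≈ 0.073

Exponential mean = 1/λ, so λ = 1/13.7 = 0.073.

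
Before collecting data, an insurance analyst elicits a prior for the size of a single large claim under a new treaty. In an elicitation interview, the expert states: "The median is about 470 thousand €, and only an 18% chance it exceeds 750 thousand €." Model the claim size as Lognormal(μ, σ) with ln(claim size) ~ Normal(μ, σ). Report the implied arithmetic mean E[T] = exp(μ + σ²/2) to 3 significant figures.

E[T] ≈ 535 thousand €

If T ~ Lognormal(μ,σ) then ln T ~ Normal(μ,σ), so the p-quantile of ln T is μ + z_p·σ.
ln(470) = 6.153 and ln(750) = 6.62; z_{0.5} = 0, z_{0.82} = 0.9154.
σ = (6.62 − 6.153)/(0.9154 − (0)) = 0.511.
μ = 6.153 − (0)·0.511 = 6.153.
E[T] = exp(μ + σ²/2) = exp(6.153 + 0.1303) = 535 thousand €.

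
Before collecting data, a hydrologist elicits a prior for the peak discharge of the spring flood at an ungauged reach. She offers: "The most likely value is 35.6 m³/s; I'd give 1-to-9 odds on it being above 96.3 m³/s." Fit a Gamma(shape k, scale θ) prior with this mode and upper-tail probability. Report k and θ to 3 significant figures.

k ≈ 2.93, θ ≈ 18.4

Gamma(k,θ) with k>1 has mode (k−1)θ, so θ = 35.6/(k−1).
Need P(X < 96.3) = 0.9 with θ tied to k this way. Start at k = 2, θ = 35.6: P(X<96.3) ≈ 0.752.
Too low — raise k to concentrate. Iterating converges to k ≈ 2.93.
Then θ = 35.6/(2.93−1) ≈ 18.4.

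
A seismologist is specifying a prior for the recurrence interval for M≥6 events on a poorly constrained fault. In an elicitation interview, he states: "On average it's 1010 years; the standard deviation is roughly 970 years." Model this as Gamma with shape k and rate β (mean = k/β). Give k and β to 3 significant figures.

For Gamma(k, rate β): mean = k/β, variance = k/β², so CV = 1/√k.
CV = SD/mean = 970/1010 = 0.9604, hence k = 1/CV² = 1.08.
Then β = k/mean = 1.08/1010 = 0.00107.

k ≈ 1.08, β ≈ 0.00107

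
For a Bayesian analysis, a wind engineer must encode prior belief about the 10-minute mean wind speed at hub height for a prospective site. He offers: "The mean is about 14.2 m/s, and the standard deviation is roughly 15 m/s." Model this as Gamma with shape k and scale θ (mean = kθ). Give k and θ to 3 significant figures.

For Gamma(k, scale θ): mean = kθ, variance = kθ², so CV = 1/√k.
CV = SD/mean = 15/14.2 = 1.056, hence k = 1/CV² = 0.896.
Then θ = mean/k = 14.2/0.896 = 15.8.

k ≈ 0.896, θ ≈ 15.8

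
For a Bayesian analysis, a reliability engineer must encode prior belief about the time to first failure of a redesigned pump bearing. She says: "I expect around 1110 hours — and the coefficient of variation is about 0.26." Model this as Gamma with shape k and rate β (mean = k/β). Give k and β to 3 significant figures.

For Gamma(k, rate β): mean = k/β, variance = k/β², so CV = 1/√k.
CV = 0.26, hence k = 1/CV² = 14.8.
Then β = k/mean = 14.8/1110 = 0.0133.

k ≈ 14.8, β ≈ 0.0133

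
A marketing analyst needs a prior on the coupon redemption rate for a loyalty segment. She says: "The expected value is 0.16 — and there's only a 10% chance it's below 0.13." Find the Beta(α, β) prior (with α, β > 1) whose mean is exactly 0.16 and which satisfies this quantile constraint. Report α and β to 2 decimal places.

With mean 0.16 fixed, write α = 0.16s, β = 0.84s where s = α+β.
Need P(θ < 0.13) = 0.1 under Beta(0.16s, 0.84s). Normal approximation: (q−m)/√(m(1−m)/s) ≈ z_{0.1} = -1.28, so s ≈ 0.16·0.84·(-1.28)²/(0.13−0.16)² = 245.3.
At s = 245.3: P(θ<0.13) ≈ 0.094. Adjusting to match 0.1 gives s ≈ 233.99.
So α = 0.16·233.99 ≈ 37.44, β = 0.84·233.99 ≈ 196.55.

α ≈ 37.44, β ≈ 196.55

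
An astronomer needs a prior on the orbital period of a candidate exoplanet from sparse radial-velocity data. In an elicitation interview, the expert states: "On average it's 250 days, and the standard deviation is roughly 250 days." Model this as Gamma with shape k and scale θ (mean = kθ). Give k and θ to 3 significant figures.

For Gamma(k, scale θ): mean = kθ, variance = kθ², so CV = 1/√k.
CV = SD/mean = 250/250 = 1, hence k = 1/CV² = 1.
Then θ = mean/k = 250/1 = 250.

k ≈ 1, θ ≈ 250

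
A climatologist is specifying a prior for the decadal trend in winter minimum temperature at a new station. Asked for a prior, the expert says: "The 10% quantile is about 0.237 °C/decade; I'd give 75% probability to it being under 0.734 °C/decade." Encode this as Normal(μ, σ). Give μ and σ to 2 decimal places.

μ = 0.56, σ = 0.25

For Normal(μ,σ), the p-quantile is μ + z_p·σ. Here z_{0.1} = -1.282, z_{0.75} = 0.6745.
So 0.237 = μ − 1.282σ and 0.734 = μ + 0.6745σ.
Subtracting: σ = (0.734 − 0.237)/(0.6745 − (-1.282)) = 0.25.
Then μ = 0.237 − (-1.282)·0.25 = 0.56.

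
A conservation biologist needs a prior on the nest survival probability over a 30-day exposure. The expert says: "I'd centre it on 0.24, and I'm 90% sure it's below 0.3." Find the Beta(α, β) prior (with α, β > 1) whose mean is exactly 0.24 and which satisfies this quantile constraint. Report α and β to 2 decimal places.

α ≈ 20.69, β ≈ 65.52

With mean 0.24 fixed, write α = 0.24s, β = 0.76s where s = α+β.
Need P(θ < 0.3) = 0.9 under Beta(0.24s, 0.76s). Normal approximation: (q−m)/√(m(1−m)/s) ≈ z_{0.9} = 1.28, so s ≈ 0.24·0.76·(1.28)²/(0.3−0.24)² = 83.2.
At s = 83.2: P(θ<0.3) ≈ 0.896. Adjusting to match 0.9 gives s ≈ 86.21.
So α = 0.24·86.21 ≈ 20.69, β = 0.76·86.21 ≈ 65.52.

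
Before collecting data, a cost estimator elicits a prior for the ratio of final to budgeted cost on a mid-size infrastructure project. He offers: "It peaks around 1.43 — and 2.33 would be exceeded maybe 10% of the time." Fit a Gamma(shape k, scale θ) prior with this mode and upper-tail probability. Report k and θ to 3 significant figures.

Gamma(k,θ) with k>1 has mode (k−1)θ, so θ = 1.43/(k−1).
Need P(X < 2.33) = 0.9 with θ tied to k this way. Start at k = 2, θ = 1.43: P(X<2.33) ≈ 0.485.
Too low — raise k to concentrate. Iterating converges to k ≈ 8.9.
Then θ = 1.43/(8.9−1) ≈ 0.181.

k ≈ 8.9, θ ≈ 0.181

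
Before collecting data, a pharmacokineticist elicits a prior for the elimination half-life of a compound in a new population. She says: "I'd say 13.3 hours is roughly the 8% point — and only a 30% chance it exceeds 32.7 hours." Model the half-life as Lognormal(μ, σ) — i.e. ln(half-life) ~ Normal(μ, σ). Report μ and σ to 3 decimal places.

μ ≈ 3.243, σ ≈ 0.466

If T ~ Lognormal(μ,σ) then ln T ~ Normal(μ,σ), so the p-quantile of ln T is μ + z_p·σ.
ln(13.3) = 2.588 and ln(32.7) = 3.487; z_{0.08} = -1.405, z_{0.7} = 0.5244.
σ = (3.487 − 2.588)/(0.5244 − (-1.405)) = 0.466.
μ = 2.588 − (-1.405)·0.466 = 3.243.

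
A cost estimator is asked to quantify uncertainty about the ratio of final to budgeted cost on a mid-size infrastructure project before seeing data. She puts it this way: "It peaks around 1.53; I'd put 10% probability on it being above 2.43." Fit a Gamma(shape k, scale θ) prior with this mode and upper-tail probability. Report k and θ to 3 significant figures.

Gamma(k,θ) with k>1 has mode (k−1)θ, so θ = 1.53/(k−1).
Need P(X < 2.43) = 0.9 with θ tied to k this way. Start at k = 2, θ = 1.53: P(X<2.43) ≈ 0.471.
Too low — raise k to concentrate. Iterating converges to k ≈ 9.77.
Then θ = 1.53/(9.77−1) ≈ 0.174.

k ≈ 9.77, θ ≈ 0.174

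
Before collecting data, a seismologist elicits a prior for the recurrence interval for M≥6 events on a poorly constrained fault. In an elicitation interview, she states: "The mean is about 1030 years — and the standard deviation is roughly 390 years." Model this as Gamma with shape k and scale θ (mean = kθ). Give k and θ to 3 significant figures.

k ≈ 6.98, θ ≈ 148

For Gamma(k, scale θ): mean = kθ, variance = kθ², so CV = 1/√k.
CV = SD/mean = 390/1030 = 0.3786, hence k = 1/CV² = 6.98.
Then θ = mean/k = 1030/6.98 = 148.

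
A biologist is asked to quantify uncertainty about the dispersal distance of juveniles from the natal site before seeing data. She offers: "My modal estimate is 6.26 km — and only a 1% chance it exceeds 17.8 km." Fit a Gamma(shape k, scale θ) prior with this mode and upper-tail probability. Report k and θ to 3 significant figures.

Gamma(k,θ) with k>1 has mode (k−1)θ, so θ = 6.26/(k−1).
Need P(X < 17.8) = 0.99 with θ tied to k this way. Start at k = 2, θ = 6.26: P(X<17.8) ≈ 0.776.
Too low — raise k to concentrate. Iterating converges to k ≈ 5.17.
Then θ = 6.26/(5.17−1) ≈ 1.5.

k ≈ 5.17, θ ≈ 1.5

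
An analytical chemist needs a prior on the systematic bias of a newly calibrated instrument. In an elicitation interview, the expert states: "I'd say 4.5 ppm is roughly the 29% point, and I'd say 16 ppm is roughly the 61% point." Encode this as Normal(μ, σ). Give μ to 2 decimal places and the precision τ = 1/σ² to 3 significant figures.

For Normal(μ,σ), the p-quantile is μ + z_p·σ. Here z_{0.29} = -0.5534, z_{0.61} = 0.2793.
So 4.5 = μ − 0.5534σ and 16 = μ + 0.2793σ.
Subtracting: σ = (16 − 4.5)/(0.2793 − (-0.5534)) = 13.81.
Then μ = 4.5 − (-0.5534)·13.81 = 12.14.
Precision τ = 1/σ² = 1/13.81² = 0.00524.

μ = 12.14, τ = 0.00524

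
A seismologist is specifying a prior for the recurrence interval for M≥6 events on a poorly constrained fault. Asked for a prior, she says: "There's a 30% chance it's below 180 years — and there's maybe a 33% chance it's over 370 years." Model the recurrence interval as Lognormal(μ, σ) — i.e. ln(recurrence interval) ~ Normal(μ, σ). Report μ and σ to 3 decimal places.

μ ≈ 5.585, σ ≈ 0.747

If T ~ Lognormal(μ,σ) then ln T ~ Normal(μ,σ), so the p-quantile of ln T is μ + z_p·σ.
ln(180) = 5.193 and ln(370) = 5.914; z_{0.3} = -0.5244, z_{0.67} = 0.4399.
σ = (5.914 − 5.193)/(0.4399 − (-0.5244)) = 0.747.
μ = 5.193 − (-0.5244)·0.747 = 5.585.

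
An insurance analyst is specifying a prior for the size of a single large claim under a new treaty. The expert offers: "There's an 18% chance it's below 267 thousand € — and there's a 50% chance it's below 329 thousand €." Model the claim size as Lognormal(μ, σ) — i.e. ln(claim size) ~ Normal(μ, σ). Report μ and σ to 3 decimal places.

If T ~ Lognormal(μ,σ) then ln T ~ Normal(μ,σ), so the p-quantile of ln T is μ + z_p·σ.
ln(267) = 5.587 and ln(329) = 5.796; z_{0.18} = -0.9154, z_{0.5} = 0.
σ = (5.796 − 5.587)/(0 − (-0.9154)) = 0.228.
μ = 5.587 − (-0.9154)·0.228 = 5.796.

μ ≈ 5.796, σ ≈ 0.228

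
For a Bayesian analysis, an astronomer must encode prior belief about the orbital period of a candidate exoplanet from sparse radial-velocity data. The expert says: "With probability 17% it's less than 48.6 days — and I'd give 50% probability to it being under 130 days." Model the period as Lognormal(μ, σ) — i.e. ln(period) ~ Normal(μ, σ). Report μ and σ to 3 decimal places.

μ ≈ 4.868, σ ≈ 1.031

If T ~ Lognormal(μ,σ) then ln T ~ Normal(μ,σ), so the p-quantile of ln T is μ + z_p·σ.
ln(48.6) = 3.884 and ln(130) = 4.868; z_{0.17} = -0.9542, z_{0.5} = 0.
σ = (4.868 − 3.884)/(0 − (-0.9542)) = 1.031.
μ = 3.884 − (-0.9542)·1.031 = 4.868.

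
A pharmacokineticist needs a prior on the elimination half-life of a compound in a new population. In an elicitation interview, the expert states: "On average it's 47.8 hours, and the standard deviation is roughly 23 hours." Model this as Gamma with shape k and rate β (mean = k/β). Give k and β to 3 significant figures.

For Gamma(k, rate β): mean = k/β, variance = k/β², so CV = 1/√k.
CV = SD/mean = 23/47.8 = 0.4812, hence k = 1/CV² = 4.32.
Then β = k/mean = 4.32/47.8 = 0.0904.

k ≈ 4.32, β ≈ 0.0904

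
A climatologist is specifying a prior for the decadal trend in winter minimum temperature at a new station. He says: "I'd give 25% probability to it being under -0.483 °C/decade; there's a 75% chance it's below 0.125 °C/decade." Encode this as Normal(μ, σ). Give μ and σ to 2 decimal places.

The p-quantile of Normal(μ,σ) is μ + z_p·σ, with z_{0.25} = -0.6745 and z_{0.75} = 0.6745.
Eliminate σ: μ = (z₂·x₁ − z₁·x₂)/(z₂ − z₁) = (0.6745·-0.483 − (-0.6745)·0.125)/1.349 = -0.18.
Then σ = (x₂ − x₁)/(z₂ − z₁) = (0.125 − -0.483)/1.349 = 0.45.

μ = -0.18, σ = 0.45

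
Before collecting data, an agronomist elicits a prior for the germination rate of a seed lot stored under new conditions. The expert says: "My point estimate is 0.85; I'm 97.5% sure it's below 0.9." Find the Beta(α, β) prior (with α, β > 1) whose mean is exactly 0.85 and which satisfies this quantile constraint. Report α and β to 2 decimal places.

With mean 0.85 fixed, write α = 0.85s, β = 0.15s where s = α+β.
Need P(θ < 0.9) = 0.975 under Beta(0.85s, 0.15s). Normal approximation: (q−m)/√(m(1−m)/s) ≈ z_{0.975} = 1.96, so s ≈ 0.85·0.15·(1.96)²/(0.9−0.85)² = 195.9.
At s = 195.9: P(θ<0.9) ≈ 0.984. Adjusting to match 0.975 gives s ≈ 165.92.
So α = 0.85·165.92 ≈ 141.04, β = 0.15·165.92 ≈ 24.89.

α ≈ 141.04, β ≈ 24.89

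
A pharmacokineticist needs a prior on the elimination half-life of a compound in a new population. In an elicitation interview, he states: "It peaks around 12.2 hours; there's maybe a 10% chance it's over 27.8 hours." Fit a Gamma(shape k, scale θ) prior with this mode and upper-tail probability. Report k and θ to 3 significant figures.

k ≈ 3.84, θ ≈ 4.3

Gamma(k,θ) with k>1 has mode (k−1)θ, so θ = 12.2/(k−1).
Need P(X < 27.8) = 0.9 with θ tied to k this way. Start at k = 2, θ = 12.2: P(X<27.8) ≈ 0.664.
Too low — raise k to concentrate. Iterating converges to k ≈ 3.84.
Then θ = 12.2/(3.84−1) ≈ 4.3.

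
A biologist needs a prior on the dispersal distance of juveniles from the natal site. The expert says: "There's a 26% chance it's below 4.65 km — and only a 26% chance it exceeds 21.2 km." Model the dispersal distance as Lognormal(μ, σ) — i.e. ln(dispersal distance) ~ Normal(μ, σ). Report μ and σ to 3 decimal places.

If T ~ Lognormal(μ,σ) then ln T ~ Normal(μ,σ), so the p-quantile of ln T is μ + z_p·σ.
ln(4.65) = 1.537 and ln(21.2) = 3.054; z_{0.26} = -0.6433, z_{0.74} = 0.6433.
σ = (3.054 − 1.537)/(0.6433 − (-0.6433)) = 1.179.
μ = 1.537 − (-0.6433)·1.179 = 2.295.

μ ≈ 2.295, σ ≈ 1.179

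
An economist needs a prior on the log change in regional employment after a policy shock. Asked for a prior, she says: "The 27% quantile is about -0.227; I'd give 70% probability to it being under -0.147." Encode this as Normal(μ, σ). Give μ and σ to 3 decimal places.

For Normal(μ,σ), the p-quantile is μ + z_p·σ. Here z_{0.27} = -0.6128, z_{0.7} = 0.5244.
So -0.227 = μ − 0.6128σ and -0.147 = μ + 0.5244σ.
Subtracting: σ = (-0.147 − -0.227)/(0.5244 − (-0.6128)) = 0.070.
Then μ = -0.227 − (-0.6128)·0.070 = -0.184.

μ = -0.184, σ = 0.070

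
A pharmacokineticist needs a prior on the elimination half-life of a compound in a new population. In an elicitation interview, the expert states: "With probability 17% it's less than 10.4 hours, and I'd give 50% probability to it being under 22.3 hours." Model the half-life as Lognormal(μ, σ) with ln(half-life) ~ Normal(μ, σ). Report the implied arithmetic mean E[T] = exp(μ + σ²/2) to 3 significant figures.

E[T] ≈ 30.7 hours

If T ~ Lognormal(μ,σ) then ln T ~ Normal(μ,σ), so the p-quantile of ln T is μ + z_p·σ.
ln(10.4) = 2.342 and ln(22.3) = 3.105; z_{0.17} = -0.9542, z_{0.5} = 0.
σ = (3.105 − 2.342)/(0 − (-0.9542)) = 0.799.
μ = 2.342 − (-0.9542)·0.799 = 3.105.
E[T] = exp(μ + σ²/2) = exp(3.105 + 0.3195) = 30.7 hours.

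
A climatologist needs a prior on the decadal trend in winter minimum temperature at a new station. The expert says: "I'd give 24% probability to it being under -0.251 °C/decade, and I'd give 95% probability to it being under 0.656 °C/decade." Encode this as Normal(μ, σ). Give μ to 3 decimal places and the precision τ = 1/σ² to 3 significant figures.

μ = 0.021, τ = 6.72

The p-quantile of Normal(μ,σ) is μ + z_p·σ, with z_{0.24} = -0.7063 and z_{0.95} = 1.645.
Eliminate σ: μ = (z₂·x₁ − z₁·x₂)/(z₂ − z₁) = (1.645·-0.251 − (-0.7063)·0.656)/2.351 = 0.021.
Then σ = (x₂ − x₁)/(z₂ − z₁) = (0.656 − -0.251)/2.351 = 0.386.
Precision τ = 1/σ² = 1/0.3858² = 6.72.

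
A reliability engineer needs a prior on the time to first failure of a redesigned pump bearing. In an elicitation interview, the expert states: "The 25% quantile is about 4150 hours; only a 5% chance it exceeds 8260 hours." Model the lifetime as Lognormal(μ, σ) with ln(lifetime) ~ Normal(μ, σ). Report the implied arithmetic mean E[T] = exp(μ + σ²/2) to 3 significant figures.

If T ~ Lognormal(μ,σ) then ln T ~ Normal(μ,σ), so the p-quantile of ln T is μ + z_p·σ.
ln(4150) = 8.331 and ln(8260) = 9.019; z_{0.25} = -0.6745, z_{0.95} = 1.645.
σ = (9.019 − 8.331)/(1.645 − (-0.6745)) = 0.297.
μ = 8.331 − (-0.6745)·0.297 = 8.531.
E[T] = exp(μ + σ²/2) = exp(8.531 + 0.0440) = 5300 hours.

E[T] ≈ 5300 hours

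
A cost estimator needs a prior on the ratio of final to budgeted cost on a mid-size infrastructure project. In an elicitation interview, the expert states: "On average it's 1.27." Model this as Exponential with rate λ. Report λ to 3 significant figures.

λ ≈ 0.787

Exponential mean = 1/λ, so λ = 1/1.27 = 0.787.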